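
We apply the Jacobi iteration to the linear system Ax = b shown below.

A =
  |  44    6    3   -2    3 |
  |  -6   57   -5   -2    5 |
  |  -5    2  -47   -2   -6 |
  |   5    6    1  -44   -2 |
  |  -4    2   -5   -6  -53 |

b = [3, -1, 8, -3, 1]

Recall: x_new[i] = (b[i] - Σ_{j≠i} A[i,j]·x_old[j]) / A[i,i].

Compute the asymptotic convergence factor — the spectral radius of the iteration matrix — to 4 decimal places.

Split A = D + L + U, D = diag(44, 57, -47, -44, -53).
T_J = -D⁻¹(L+U): T[4,1] = -(2)/(-53) = +0.0377; T[4,4] = 0.
  T[0,:] = [+0.0000  -0.1364  -0.0682  +0.0455  -0.0682]
  T[1,:] = [+0.1053  +0.0000  +0.0877  +0.0351  -0.0877]
  T[2,:] = [-0.1064  +0.0426  +0.0000  -0.0426  -0.1277]
  T[3,:] = [+0.1136  +0.1364  +0.0227  +0.0000  -0.0455]
  T[4,:] = [-0.0755  +0.0377  -0.0943  -0.1132  +0.0000]
eigenvalue magnitudes: 0.1742, 0.1350, 0.1350, 0.1129, 0.1129.
ρ(T) = max|λ| = 0.1742; 0.1742 < 1 ⇒ converges.

0.1742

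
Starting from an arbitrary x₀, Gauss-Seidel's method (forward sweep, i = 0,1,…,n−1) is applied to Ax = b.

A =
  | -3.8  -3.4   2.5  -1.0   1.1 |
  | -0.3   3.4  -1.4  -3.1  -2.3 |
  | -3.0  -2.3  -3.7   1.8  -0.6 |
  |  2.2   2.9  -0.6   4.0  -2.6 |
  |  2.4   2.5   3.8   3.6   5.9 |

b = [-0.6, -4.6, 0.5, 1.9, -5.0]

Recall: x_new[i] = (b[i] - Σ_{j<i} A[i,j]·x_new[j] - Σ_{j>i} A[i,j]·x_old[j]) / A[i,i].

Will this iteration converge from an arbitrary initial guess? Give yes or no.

Diagonal D = diag(-3.8, 3.4, -3.7, 4, 5.9); L, U strict lower/upper.
T_GS = -(D+L)⁻¹U: row 0 first, T[0,2] = -(2.5)/(-3.8) = +0.6579; later rows by forward substitution.
  T[0,:] = [+0.0000, -0.8947, +0.6579, -0.2632, +0.2895]
  T[1,:] = [+0.0000, -0.0789, +0.4698, +0.8885, +0.7020]
  T[2,:] = [+0.0000, +0.7745, -0.8255, +0.1475, -0.8333]
  T[3,:] = [+0.0000, +0.6655, -0.8263, -0.4773, -0.1432]
  T[4,:] = [+0.0000, -0.5075, +0.5691, -0.0732, +0.2088]
eigenvalue magnitudes: 1.1886, 0.4888, 0.4888, 0.1669, 0.0000.
spectral radius ρ = 1.1886; 1.1886 > 1: divergent.

no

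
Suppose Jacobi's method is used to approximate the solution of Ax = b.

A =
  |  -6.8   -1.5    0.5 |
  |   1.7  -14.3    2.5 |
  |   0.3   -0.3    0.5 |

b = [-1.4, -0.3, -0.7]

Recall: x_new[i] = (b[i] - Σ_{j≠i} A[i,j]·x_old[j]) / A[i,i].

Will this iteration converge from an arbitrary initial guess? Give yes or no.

yes

Split A = D + L + U, D = diag(-6.8, -14.3, 0.5).
Jacobi: T = -D⁻¹(L+U), T[2,1] = -(-0.3)/(0.5) = +0.6000; T[2,2] = 0.
  T[0,:] = [+0.0000  -0.2206  +0.0735]
  T[1,:] = [+0.1189  +0.0000  +0.1748]
  T[2,:] = [-0.6000  +0.6000  +0.0000]
|λ(T)| sorted: 0.3426, 0.2878, 0.2878.
ρ(T) = max|λ| = 0.3426; 0.3426 < 1, so it converges for any x₀.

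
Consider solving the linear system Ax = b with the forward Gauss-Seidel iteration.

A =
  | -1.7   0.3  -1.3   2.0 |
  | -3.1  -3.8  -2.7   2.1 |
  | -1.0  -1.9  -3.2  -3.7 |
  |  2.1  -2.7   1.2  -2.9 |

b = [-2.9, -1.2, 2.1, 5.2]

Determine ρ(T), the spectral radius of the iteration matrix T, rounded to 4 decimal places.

Let D = diag(-1.7, -3.8, -3.2, -2.9); L, U the strict triangles.
T_GS = -(D+L)⁻¹U: row 0 first, T[0,2] = -(-1.3)/(-1.7) = -0.7647; later rows by forward substitution.
  T[0,:] = [+0.0000 +0.1765 -0.7647 +1.1765]
  T[1,:] = [+0.0000 -0.1440 -0.0867 -0.4071]
  T[2,:] = [+0.0000 +0.0303 +0.2904 -1.2822]
  T[3,:] = [+0.0000 +0.2744 -0.3529 +0.7004]
eigenvalue magnitudes: 1.1630, 0.3005, 0.3005, 0.0000.
ρ = 1.1630; 1.1630 > 1, so it fails to converge.

1.1630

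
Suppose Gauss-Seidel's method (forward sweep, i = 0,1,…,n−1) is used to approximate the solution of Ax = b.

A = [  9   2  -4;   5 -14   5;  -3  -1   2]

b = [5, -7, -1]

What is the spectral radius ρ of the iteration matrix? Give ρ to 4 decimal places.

A = D + L + U where D = diag(9, -14, 2).
Gauss-Seidel: T = -(D+L)⁻¹U, row 0 first, T[0,1] = -(2)/(9) = -0.2222; later rows by forward substitution.
  T[0,:] = [+0.0000  -0.2222  +0.4444]
  T[1,:] = [+0.0000  -0.0794  +0.5159]
  T[2,:] = [+0.0000  -0.3730  +0.9246]
moduli |λ_i(T)| = 0.6667, 0.1786, 0.0000.
ρ = 0.6667; 0.6667 < 1: convergent.

0.6667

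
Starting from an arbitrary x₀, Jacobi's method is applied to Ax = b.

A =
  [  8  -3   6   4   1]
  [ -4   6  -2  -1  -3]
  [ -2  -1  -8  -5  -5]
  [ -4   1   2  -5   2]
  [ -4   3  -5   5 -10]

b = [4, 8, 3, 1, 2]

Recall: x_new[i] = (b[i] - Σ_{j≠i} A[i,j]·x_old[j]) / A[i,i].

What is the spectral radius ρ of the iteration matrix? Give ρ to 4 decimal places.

1.1997

Let D = diag(8, 6, -8, -5, -10); L, U the strict triangles.
Jacobi T = -D⁻¹(L+U): T[1,3] = -(-1)/(6) = +0.1667; T[1,1] = 0.
  T[0,:] = [+0.0000  +0.3750  -0.7500  -0.5000  -0.1250]
  T[1,:] = [+0.6667  +0.0000  +0.3333  +0.1667  +0.5000]
  T[2,:] = [-0.2500  -0.1250  +0.0000  -0.6250  -0.6250]
  T[3,:] = [-0.8000  +0.2000  +0.4000  +0.0000  +0.4000]
  T[4,:] = [-0.4000  +0.3000  -0.5000  +0.5000  +0.0000]
moduli |λ_i(T)| = 1.1997, 0.9001, 0.9001, 0.5152, 0.1404.
ρ = 1.1997; 1.1997 > 1: divergent.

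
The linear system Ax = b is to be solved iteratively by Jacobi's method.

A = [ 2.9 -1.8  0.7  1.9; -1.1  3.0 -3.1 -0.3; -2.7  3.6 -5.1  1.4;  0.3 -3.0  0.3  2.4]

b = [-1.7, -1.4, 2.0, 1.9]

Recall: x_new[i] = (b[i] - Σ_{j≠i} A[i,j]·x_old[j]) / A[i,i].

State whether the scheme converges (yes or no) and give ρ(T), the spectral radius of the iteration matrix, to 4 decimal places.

Write A = D+L+U with D = diag(2.9, 3, -5.1, 2.4).
T_J = -D⁻¹(L+U): T[1,2] = -(-3.1)/(3) = +1.0333; T[1,1] = 0.
  T[0,:] = [+0.0000  +0.6207  -0.2414  -0.6552]
  T[1,:] = [+0.3667  +0.0000  +1.0333  +0.1000]
  T[2,:] = [-0.5294  +0.7059  +0.0000  +0.2745]
  T[3,:] = [-0.1250  +1.2500  -0.1250  +0.0000]
moduli |λ_i(T)| = 1.3267, 1.0908, 0.4954, 0.4954.
spectral radius ρ = 1.3267; 1.3267 > 1 ⇒ diverges.

no, ρ = 1.3267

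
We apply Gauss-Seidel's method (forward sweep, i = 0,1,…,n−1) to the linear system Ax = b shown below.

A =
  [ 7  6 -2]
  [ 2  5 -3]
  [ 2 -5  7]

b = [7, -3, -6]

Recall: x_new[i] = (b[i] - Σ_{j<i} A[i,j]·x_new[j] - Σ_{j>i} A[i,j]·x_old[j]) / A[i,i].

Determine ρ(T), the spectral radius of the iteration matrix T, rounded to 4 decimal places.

0.7934

Split A = D + L + U, D = diag(7, 5, 7).
GS T = -(D+L)⁻¹U: row 0 first, T[0,2] = -(-2)/(7) = +0.2857; later rows by forward substitution.
  T[0,:] = [+0.0000  -0.8571  +0.2857]
  T[1,:] = [+0.0000  +0.3429  +0.4857]
  T[2,:] = [+0.0000  +0.4898  +0.2653]
|roots of det(T-λI)|: 0.7934, 0.1852, 0.0000.
ρ = 0.7934; 0.7934 < 1, so it converges for any x₀.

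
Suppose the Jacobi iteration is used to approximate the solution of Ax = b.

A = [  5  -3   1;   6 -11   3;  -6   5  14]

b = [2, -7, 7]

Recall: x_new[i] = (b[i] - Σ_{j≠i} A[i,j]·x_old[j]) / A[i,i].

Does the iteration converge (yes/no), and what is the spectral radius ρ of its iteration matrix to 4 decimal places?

yes, ρ = 0.5772

Diagonal D = diag(5, -11, 14); L, U strict lower/upper.
T_J = -D⁻¹(L+U): T[1,2] = -(3)/(-11) = +0.2727; T[1,1] = 0.
  T[0,:] = [+0.0000 +0.6000 -0.2000]
  T[1,:] = [+0.5455 +0.0000 +0.2727]
  T[2,:] = [+0.4286 -0.3571 +0.0000]
|roots of det(T-λI)|: 0.5772, 0.4347, 0.4347.
ρ(T) = max|λ| = 0.5772; 0.5772 < 1: convergent.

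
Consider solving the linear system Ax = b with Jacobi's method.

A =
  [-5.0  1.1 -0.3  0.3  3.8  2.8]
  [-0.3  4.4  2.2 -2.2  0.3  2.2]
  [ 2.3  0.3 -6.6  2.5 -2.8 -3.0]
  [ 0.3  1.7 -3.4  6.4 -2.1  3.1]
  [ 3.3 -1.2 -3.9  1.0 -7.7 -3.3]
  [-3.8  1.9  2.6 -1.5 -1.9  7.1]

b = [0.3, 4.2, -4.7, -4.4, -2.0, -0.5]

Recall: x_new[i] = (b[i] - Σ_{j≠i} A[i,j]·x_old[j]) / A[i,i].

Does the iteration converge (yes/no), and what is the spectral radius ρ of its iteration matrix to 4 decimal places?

no, ρ = 1.2801

Let D = diag(-5, 4.4, -6.6, 6.4, -7.7, 7.1); L, U the strict triangles.
T_J = -D⁻¹(L+U): T[1,5] = -(2.2)/(4.4) = -0.5000; T[1,1] = 0.
  T[0,:] = [+0.0000 +0.2200 -0.0600 +0.0600 +0.7600 +0.5600]
  T[1,:] = [+0.0682 +0.0000 -0.5000 +0.5000 -0.0682 -0.5000]
  T[2,:] = [+0.3485 +0.0455 +0.0000 +0.3788 -0.4242 -0.4545]
  T[3,:] = [-0.0469 -0.2656 +0.5312 +0.0000 +0.3281 -0.4844]
  T[4,:] = [+0.4286 -0.1558 -0.5065 +0.1299 +0.0000 -0.4286]
  T[5,:] = [+0.5352 -0.2676 -0.3662 +0.2113 +0.2676 +0.0000]
|eigenvalues of T|: 1.2801, 0.8334, 0.4578, 0.4578, 0.4273, 0.4273.
ρ(T) = max|λ| = 1.2801; 1.2801 > 1 ⇒ diverges.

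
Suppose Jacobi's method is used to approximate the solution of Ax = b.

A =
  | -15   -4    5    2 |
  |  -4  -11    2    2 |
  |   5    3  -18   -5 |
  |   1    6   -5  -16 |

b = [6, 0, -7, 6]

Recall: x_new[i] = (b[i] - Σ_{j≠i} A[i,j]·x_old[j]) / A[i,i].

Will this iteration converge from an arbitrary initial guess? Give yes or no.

Let D = diag(-15, -11, -18, -16); L, U the strict triangles.
T_J = -D⁻¹(L+U): T[1,0] = -(-4)/(-11) = -0.3636; T[1,1] = 0.
  T[0,:] = [+0.0000  -0.2667  +0.3333  +0.1333]
  T[1,:] = [-0.3636  +0.0000  +0.1818  +0.1818]
  T[2,:] = [+0.2778  +0.1667  +0.0000  -0.2778]
  T[3,:] = [+0.0625  +0.3750  -0.3125  +0.0000]
|roots of det(T-λI)|: 0.7323, 0.4472, 0.1599, 0.1599.
ρ = 0.7323; 0.7323 < 1, so it converges for any x₀.

yes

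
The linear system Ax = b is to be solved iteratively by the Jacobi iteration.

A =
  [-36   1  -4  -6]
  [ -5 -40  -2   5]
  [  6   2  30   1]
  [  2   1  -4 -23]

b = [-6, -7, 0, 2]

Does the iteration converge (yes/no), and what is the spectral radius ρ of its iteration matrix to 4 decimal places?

yes, ρ = 0.2060

Let D = diag(-36, -40, 30, -23); L, U the strict triangles.
Jacobi T = -D⁻¹(L+U): T[0,1] = -(1)/(-36) = +0.0278; T[0,0] = 0.
  T[0,:] = [+0.0000 +0.0278 -0.1111 -0.1667]
  T[1,:] = [-0.1250 +0.0000 -0.0500 +0.1250]
  T[2,:] = [-0.2000 -0.0667 +0.0000 -0.0333]
  T[3,:] = [+0.0870 +0.0435 -0.1739 +0.0000]
|eigenvalues of T|: 0.2060, 0.1143, 0.1143, 0.1121.
ρ(T) = max|λ| = 0.2060; 0.2060 < 1, so it converges for any x₀.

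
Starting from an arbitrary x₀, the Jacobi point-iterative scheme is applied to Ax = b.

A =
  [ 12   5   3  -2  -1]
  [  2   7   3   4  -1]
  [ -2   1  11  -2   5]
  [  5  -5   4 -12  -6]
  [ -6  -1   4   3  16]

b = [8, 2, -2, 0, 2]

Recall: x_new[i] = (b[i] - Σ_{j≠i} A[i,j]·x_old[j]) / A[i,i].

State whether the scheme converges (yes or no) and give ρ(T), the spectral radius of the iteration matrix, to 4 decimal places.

yes, ρ = 0.9174

A = D + L + U where D = diag(12, 7, 11, -12, 16).
Jacobi T = -D⁻¹(L+U): T[4,3] = -(3)/(16) = -0.1875; T[4,4] = 0.
  T[0,:] = [+0.0000 -0.4167 -0.2500 +0.1667 +0.0833]
  T[1,:] = [-0.2857 +0.0000 -0.4286 -0.5714 +0.1429]
  T[2,:] = [+0.1818 -0.0909 +0.0000 +0.1818 -0.4545]
  T[3,:] = [+0.4167 -0.4167 +0.3333 +0.0000 -0.5000]
  T[4,:] = [+0.3750 +0.0625 -0.2500 -0.1875 +0.0000]
|λ(T)| sorted: 0.9174, 0.5392, 0.5392, 0.4089, 0.3896.
spectral radius ρ = 0.9174; 0.9174 < 1, so it converges for any x₀.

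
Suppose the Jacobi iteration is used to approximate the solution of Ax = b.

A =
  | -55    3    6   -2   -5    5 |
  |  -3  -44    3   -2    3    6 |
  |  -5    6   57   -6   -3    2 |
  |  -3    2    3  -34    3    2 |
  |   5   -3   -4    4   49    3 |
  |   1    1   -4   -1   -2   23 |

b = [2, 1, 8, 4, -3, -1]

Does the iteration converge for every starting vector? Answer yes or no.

Diagonal D = diag(-55, -44, 57, -34, 49, 23); L, U strict lower/upper.
Jacobi: T = -D⁻¹(L+U), T[0,4] = -(-5)/(-55) = -0.0909; T[0,0] = 0.
  T[0,:] = [+0.0000  +0.0545  +0.1091  -0.0364  -0.0909  +0.0909]
  T[1,:] = [-0.0682  +0.0000  +0.0682  -0.0455  +0.0682  +0.1364]
  T[2,:] = [+0.0877  -0.1053  +0.0000  +0.1053  +0.0526  -0.0351]
  T[3,:] = [-0.0882  +0.0588  +0.0882  +0.0000  +0.0882  +0.0588]
  T[4,:] = [-0.1020  +0.0612  +0.0816  -0.0816  +0.0000  -0.0612]
  T[5,:] = [-0.0435  -0.0435  +0.1739  +0.0435  +0.0870  +0.0000]
moduli |λ_i(T)| = 0.1794, 0.1311, 0.1311, 0.1059, 0.1059, 0.0179.
spectral radius ρ = 0.1794; 0.1794 < 1 ⇒ converges.

yes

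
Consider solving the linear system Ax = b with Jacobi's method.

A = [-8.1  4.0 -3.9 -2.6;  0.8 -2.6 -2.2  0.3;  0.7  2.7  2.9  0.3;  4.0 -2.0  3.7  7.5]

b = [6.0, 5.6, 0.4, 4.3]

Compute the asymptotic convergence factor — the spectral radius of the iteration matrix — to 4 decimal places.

1.1341

Let D = diag(-8.1, -2.6, 2.9, 7.5); L, U the strict triangles.
T_J = -D⁻¹(L+U): T[2,1] = -(2.7)/(2.9) = -0.9310; T[2,2] = 0.
  T[0,:] = [+0.0000, +0.4938, -0.4815, -0.3210]
  T[1,:] = [+0.3077, +0.0000, -0.8462, +0.1154]
  T[2,:] = [-0.2414, -0.9310, +0.0000, -0.1034]
  T[3,:] = [-0.5333, +0.2667, -0.4933, +0.0000]
|eigenvalues of T|: 1.1341, 0.8711, 0.6503, 0.3873.
spectral radius ρ = 1.1341; 1.1341 > 1: divergent.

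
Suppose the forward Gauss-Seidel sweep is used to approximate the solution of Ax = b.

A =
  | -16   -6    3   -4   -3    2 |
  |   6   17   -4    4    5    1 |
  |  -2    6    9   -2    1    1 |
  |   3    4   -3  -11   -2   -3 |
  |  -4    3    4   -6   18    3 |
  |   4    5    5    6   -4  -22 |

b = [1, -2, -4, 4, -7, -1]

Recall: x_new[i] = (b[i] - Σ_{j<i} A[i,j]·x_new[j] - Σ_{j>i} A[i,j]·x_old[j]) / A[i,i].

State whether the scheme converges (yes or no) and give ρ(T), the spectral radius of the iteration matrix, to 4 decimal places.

yes, ρ = 0.5612

Diagonal D = diag(-16, 17, 9, -11, 18, -22); L, U strict lower/upper.
T_GS = -(D+L)⁻¹U: row 0 first, T[0,2] = -(3)/(-16) = +0.1875; later rows by forward substitution.
  T[0,:] = [+0.0000  -0.3750  +0.1875  -0.2500  -0.1875  +0.1250]
  T[1,:] = [+0.0000  +0.1324  +0.1691  -0.1471  -0.2279  -0.1029]
  T[2,:] = [+0.0000  -0.1716  -0.0711  +0.2647  -0.0008  -0.0147]
  T[3,:] = [+0.0000  -0.0074  +0.1320  -0.1939  -0.3156  -0.2721]
  T[4,:] = [+0.0000  -0.0697  +0.0733  -0.1545  -0.1087  -0.2092]
  T[5,:] = [+0.0000  -0.0664  +0.0791  -0.0435  -0.1524  -0.0402]
|λ(T)| sorted: 0.5612, 0.1510, 0.1247, 0.1247, 0.0820, 0.0000.
spectral radius ρ = 0.5612; 0.5612 < 1, so it converges for any x₀.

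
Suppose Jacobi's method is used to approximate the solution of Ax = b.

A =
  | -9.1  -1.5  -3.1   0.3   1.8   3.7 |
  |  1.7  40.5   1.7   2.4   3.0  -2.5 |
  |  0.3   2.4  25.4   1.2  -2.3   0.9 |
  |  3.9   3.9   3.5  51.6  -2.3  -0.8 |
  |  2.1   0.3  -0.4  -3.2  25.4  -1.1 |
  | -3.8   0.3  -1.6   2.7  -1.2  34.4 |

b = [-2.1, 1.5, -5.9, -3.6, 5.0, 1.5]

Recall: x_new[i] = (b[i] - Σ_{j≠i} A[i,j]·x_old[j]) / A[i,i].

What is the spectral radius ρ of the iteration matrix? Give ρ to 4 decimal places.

0.2441

Diagonal D = diag(-9.1, 40.5, 25.4, 51.6, 25.4, 34.4); L, U strict lower/upper.
Jacobi T = -D⁻¹(L+U): T[4,3] = -(-3.2)/(25.4) = +0.1260; T[4,4] = 0.
  T[0,:] = [+0.0000  -0.1648  -0.3407  +0.0330  +0.1978  +0.4066]
  T[1,:] = [-0.0420  +0.0000  -0.0420  -0.0593  -0.0741  +0.0617]
  T[2,:] = [-0.0118  -0.0945  +0.0000  -0.0472  +0.0906  -0.0354]
  T[3,:] = [-0.0756  -0.0756  -0.0678  +0.0000  +0.0446  +0.0155]
  T[4,:] = [-0.0827  -0.0118  +0.0157  +0.1260  +0.0000  +0.0433]
  T[5,:] = [+0.1105  -0.0087  +0.0465  -0.0785  +0.0349  +0.0000]
moduli |λ_i(T)| = 0.2441, 0.1641, 0.1641, 0.0756, 0.0756, 0.0097.
ρ(T) = max|λ| = 0.2441; 0.2441 < 1: convergent.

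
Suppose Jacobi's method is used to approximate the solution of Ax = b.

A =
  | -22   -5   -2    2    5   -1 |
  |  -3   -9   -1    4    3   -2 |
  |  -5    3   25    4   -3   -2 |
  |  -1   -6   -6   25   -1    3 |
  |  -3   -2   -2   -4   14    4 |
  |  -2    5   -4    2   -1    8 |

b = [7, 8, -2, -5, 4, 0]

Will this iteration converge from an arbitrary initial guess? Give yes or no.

yes

Write A = D+L+U with D = diag(-22, -9, 25, 25, 14, 8).
Jacobi T = -D⁻¹(L+U): T[2,0] = -(-5)/(25) = +0.2000; T[2,2] = 0.
  T[0,:] = [+0.0000 -0.2273 -0.0909 +0.0909 +0.2273 -0.0455]
  T[1,:] = [-0.3333 +0.0000 -0.1111 +0.4444 +0.3333 -0.2222]
  T[2,:] = [+0.2000 -0.1200 +0.0000 -0.1600 +0.1200 +0.0800]
  T[3,:] = [+0.0400 +0.2400 +0.2400 +0.0000 +0.0400 -0.1200]
  T[4,:] = [+0.2143 +0.1429 +0.1429 +0.2857 +0.0000 -0.2857]
  T[5,:] = [+0.2500 -0.6250 +0.5000 -0.2500 +0.1250 +0.0000]
|λ(T)| sorted: 0.7090, 0.4551, 0.4551, 0.1657, 0.1657, 0.0885.
ρ(T) = max|λ| = 0.7090; 0.7090 < 1: convergent.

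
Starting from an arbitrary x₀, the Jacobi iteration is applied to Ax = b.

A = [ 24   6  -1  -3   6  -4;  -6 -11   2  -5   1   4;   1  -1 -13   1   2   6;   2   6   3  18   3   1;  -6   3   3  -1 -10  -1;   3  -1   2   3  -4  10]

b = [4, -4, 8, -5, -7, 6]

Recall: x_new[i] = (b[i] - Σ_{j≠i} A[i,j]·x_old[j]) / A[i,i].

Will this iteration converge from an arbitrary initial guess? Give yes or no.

A = D + L + U where D = diag(24, -11, -13, 18, -10, 10).
Jacobi T = -D⁻¹(L+U): T[2,0] = -(1)/(-13) = +0.0769; T[2,2] = 0.
  T[0,:] = [+0.0000 -0.2500 +0.0417 +0.1250 -0.2500 +0.1667]
  T[1,:] = [-0.5455 +0.0000 +0.1818 -0.4545 +0.0909 +0.3636]
  T[2,:] = [+0.0769 -0.0769 +0.0000 +0.0769 +0.1538 +0.4615]
  T[3,:] = [-0.1111 -0.3333 -0.1667 +0.0000 -0.1667 -0.0556]
  T[4,:] = [-0.6000 +0.3000 +0.3000 -0.1000 +0.0000 -0.1000]
  T[5,:] = [-0.3000 +0.1000 -0.2000 -0.3000 +0.4000 +0.0000]
|eigenvalues of T|: 0.8765, 0.4965, 0.4376, 0.4376, 0.1482, 0.0287.
ρ(T) = max|λ| = 0.8765; 0.8765 < 1, so it converges for any x₀.

yes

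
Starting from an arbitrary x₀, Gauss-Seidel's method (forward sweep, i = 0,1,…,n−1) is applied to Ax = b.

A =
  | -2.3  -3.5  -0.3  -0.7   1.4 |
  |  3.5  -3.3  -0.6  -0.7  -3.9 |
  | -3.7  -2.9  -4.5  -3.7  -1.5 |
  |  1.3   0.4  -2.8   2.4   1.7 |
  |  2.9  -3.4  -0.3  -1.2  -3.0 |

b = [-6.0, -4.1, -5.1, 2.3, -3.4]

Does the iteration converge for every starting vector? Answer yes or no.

no

Split A = D + L + U, D = diag(-2.3, -3.3, -4.5, 2.4, -3).
GS T = -(D+L)⁻¹U: row 0 first, T[0,4] = -(1.4)/(-2.3) = +0.6087; later rows by forward substitution.
  T[0,:] = [+0.0000, -1.5217, -0.1304, -0.3043, +0.6087]
  T[1,:] = [+0.0000, -1.6140, -0.3202, -0.5349, -0.5362]
  T[2,:] = [+0.0000, +2.2913, +0.3136, -0.2273, -0.4882]
  T[3,:] = [+0.0000, +3.7665, +0.4898, -0.0111, -1.5183]
  T[4,:] = [+0.0000, -1.3776, +0.0095, +0.3392, +1.8523]
moduli |λ_i(T)| = 1.4722, 1.0019, 1.0019, 0.1054, 0.0000.
ρ(T) = max|λ| = 1.4722; 1.4722 > 1, so it fails to converge.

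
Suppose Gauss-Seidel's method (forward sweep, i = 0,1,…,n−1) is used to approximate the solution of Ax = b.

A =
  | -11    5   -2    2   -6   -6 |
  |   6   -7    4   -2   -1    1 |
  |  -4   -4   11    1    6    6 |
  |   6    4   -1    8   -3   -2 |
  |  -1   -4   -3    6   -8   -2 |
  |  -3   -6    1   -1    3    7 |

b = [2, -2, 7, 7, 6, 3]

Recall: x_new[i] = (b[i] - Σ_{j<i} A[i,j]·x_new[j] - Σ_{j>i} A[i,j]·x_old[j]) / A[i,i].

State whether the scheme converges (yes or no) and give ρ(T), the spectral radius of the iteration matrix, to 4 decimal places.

Let D = diag(-11, -7, 11, 8, -8, 7); L, U the strict triangles.
Gauss-Seidel: T = -(D+L)⁻¹U, row 0 first, T[0,1] = -(5)/(-11) = +0.4545; later rows by forward substitution.
  T[0,:] = [+0.0000 +0.4545 -0.1818 +0.1818 -0.5455 -0.5455]
  T[1,:] = [+0.0000 +0.3896 +0.4156 -0.1299 -0.6104 -0.3247]
  T[2,:] = [+0.0000 +0.3070 +0.0850 -0.0720 -0.9658 -0.8619]
  T[3,:] = [+0.0000 -0.4973 -0.0608 -0.0804 +0.9686 +0.7137]
  T[4,:] = [+0.0000 -0.7397 -0.2625 +0.0089 +1.4620 +0.8390]
  T[5,:] = [+0.0000 +0.7309 +0.3700 -0.0384 -1.1072 -0.6465]
|λ(T)| sorted: 1.2621, 0.2989, 0.2989, 0.2325, 0.0362, 0.0000.
ρ(T) = max|λ| = 1.2621; 1.2621 > 1, so it fails to converge.

no, ρ = 1.2621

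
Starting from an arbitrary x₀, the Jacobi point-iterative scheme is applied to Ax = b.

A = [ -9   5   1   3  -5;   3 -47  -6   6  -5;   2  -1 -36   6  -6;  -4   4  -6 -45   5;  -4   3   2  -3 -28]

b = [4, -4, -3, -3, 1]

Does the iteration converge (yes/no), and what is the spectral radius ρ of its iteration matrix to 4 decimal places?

yes, ρ = 0.2892

Diagonal D = diag(-9, -47, -36, -45, -28); L, U strict lower/upper.
Jacobi T = -D⁻¹(L+U): T[4,1] = -(3)/(-28) = +0.1071; T[4,4] = 0.
  T[0,:] = [+0.0000, +0.5556, +0.1111, +0.3333, -0.5556]
  T[1,:] = [+0.0638, +0.0000, -0.1277, +0.1277, -0.1064]
  T[2,:] = [+0.0556, -0.0278, +0.0000, +0.1667, -0.1667]
  T[3,:] = [-0.0889, +0.0889, -0.1333, +0.0000, +0.1111]
  T[4,:] = [-0.1429, +0.1071, +0.0714, -0.1071, +0.0000]
|eigenvalues of T|: 0.2892, 0.2371, 0.2371, 0.1268, 0.0988.
ρ = 0.2892; 0.2892 < 1 ⇒ converges.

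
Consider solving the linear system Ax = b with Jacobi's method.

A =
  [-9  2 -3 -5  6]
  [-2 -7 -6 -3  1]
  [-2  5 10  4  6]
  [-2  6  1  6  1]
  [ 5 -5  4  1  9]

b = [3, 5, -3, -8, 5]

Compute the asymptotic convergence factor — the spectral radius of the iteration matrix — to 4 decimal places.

Let D = diag(-9, -7, 10, 6, 9); L, U the strict triangles.
Jacobi: T = -D⁻¹(L+U), T[0,3] = -(-5)/(-9) = -0.5556; T[0,0] = 0.
  T[0,:] = [+0.0000 +0.2222 -0.3333 -0.5556 +0.6667]
  T[1,:] = [-0.2857 +0.0000 -0.8571 -0.4286 +0.1429]
  T[2,:] = [+0.2000 -0.5000 +0.0000 -0.4000 -0.6000]
  T[3,:] = [+0.3333 -1.0000 -0.1667 +0.0000 -0.1667]
  T[4,:] = [-0.5556 +0.5556 -0.4444 -0.1111 +0.0000]
|roots of det(T-λI)|: 1.1211, 0.7294, 0.7294, 0.2733, 0.2733.
spectral radius ρ = 1.1211; 1.1211 > 1 ⇒ diverges.

1.1211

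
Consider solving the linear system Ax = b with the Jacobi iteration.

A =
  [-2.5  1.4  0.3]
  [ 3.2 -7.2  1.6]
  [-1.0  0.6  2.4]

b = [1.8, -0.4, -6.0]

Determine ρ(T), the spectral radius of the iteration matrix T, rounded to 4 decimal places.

Split A = D + L + U, D = diag(-2.5, -7.2, 2.4).
Jacobi: T = -D⁻¹(L+U), T[0,1] = -(1.4)/(-2.5) = +0.5600; T[0,0] = 0.
  T[0,:] = [+0.0000  +0.5600  +0.1200]
  T[1,:] = [+0.4444  +0.0000  +0.2222]
  T[2,:] = [+0.4167  -0.2500  +0.0000]
|roots of det(T-λI)|: 0.5588, 0.3750, 0.1838.
ρ = 0.5588; 0.5588 < 1, so it converges for any x₀.

0.5588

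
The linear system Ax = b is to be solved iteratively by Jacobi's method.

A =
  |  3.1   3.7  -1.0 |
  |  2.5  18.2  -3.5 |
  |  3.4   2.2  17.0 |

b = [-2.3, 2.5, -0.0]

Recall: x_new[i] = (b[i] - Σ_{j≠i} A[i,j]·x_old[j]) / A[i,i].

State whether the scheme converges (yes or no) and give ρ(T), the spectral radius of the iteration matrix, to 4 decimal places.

yes, ρ = 0.4385

Split A = D + L + U, D = diag(3.1, 18.2, 17).
T_J = -D⁻¹(L+U): T[0,1] = -(3.7)/(3.1) = -1.1935; T[0,0] = 0.
  T[0,:] = [+0.0000  -1.1935  +0.3226]
  T[1,:] = [-0.1374  +0.0000  +0.1923]
  T[2,:] = [-0.2000  -0.1294  +0.0000]
moduli |λ_i(T)| = 0.4385, 0.3432, 0.3432.
ρ = 0.4385; 0.4385 < 1, so it converges for any x₀.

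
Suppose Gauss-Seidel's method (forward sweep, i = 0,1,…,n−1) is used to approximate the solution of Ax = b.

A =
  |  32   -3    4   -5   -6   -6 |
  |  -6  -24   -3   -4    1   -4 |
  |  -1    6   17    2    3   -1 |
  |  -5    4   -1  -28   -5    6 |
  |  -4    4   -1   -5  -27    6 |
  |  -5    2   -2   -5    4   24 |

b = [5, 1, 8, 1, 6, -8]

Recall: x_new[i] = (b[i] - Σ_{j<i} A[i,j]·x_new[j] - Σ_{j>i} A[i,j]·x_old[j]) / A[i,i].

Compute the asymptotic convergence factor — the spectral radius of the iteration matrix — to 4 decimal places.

Diagonal D = diag(32, -24, 17, -28, -27, 24); L, U strict lower/upper.
T_GS = -(D+L)⁻¹U: row 0 first, T[0,4] = -(-6)/(32) = +0.1875; later rows by forward substitution.
  T[0,:] = [+0.0000 +0.0938 -0.1250 +0.1562 +0.1875 +0.1875]
  T[1,:] = [+0.0000 -0.0234 -0.0938 -0.2057 -0.0052 -0.2135]
  T[2,:] = [+0.0000 +0.0138 +0.0257 -0.0358 -0.1636 +0.1452]
  T[3,:] = [+0.0000 -0.0206 +0.0080 -0.0560 -0.2070 +0.1451]
  T[4,:] = [+0.0000 -0.0141 +0.0022 -0.0419 +0.0158 +0.1306]
  T[5,:] = [+0.0000 +0.0207 -0.0148 +0.0420 -0.0199 +0.0774]
|eigenvalues of T|: 0.1911, 0.1188, 0.1188, 0.0650, 0.0650, 0.0000.
ρ(T) = max|λ| = 0.1911; 0.1911 < 1: convergent.

0.1911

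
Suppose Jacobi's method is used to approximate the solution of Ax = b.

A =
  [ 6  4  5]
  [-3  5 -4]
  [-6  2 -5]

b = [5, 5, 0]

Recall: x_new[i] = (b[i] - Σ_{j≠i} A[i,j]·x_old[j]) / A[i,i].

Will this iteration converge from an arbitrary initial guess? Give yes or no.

no

Let D = diag(6, 5, -5); L, U the strict triangles.
Jacobi: T = -D⁻¹(L+U), T[1,2] = -(-4)/(5) = +0.8000; T[1,1] = 0.
  T[0,:] = [+0.0000  -0.6667  -0.8333]
  T[1,:] = [+0.6000  +0.0000  +0.8000]
  T[2,:] = [-1.2000  +0.4000  +0.0000]
|roots of det(T-λI)|: 1.1424, 0.6206, 0.6206.
spectral radius ρ = 1.1424; 1.1424 > 1, so it fails to converge.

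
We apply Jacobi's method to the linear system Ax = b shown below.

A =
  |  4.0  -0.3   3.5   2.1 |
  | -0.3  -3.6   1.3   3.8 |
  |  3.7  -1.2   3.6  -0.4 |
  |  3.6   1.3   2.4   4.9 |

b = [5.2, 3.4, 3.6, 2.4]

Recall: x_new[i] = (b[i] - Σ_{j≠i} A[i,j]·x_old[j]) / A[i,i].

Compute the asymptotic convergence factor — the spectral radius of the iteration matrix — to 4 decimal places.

A = D + L + U where D = diag(4, -3.6, 3.6, 4.9).
Jacobi: T = -D⁻¹(L+U), T[0,2] = -(3.5)/(4) = -0.8750; T[0,0] = 0.
  T[0,:] = [+0.0000 +0.0750 -0.8750 -0.5250]
  T[1,:] = [-0.0833 +0.0000 +0.3611 +1.0556]
  T[2,:] = [-1.0278 +0.3333 +0.0000 +0.1111]
  T[3,:] = [-0.7347 -0.2653 -0.4898 +0.0000]
moduli |λ_i(T)| = 1.2881, 1.0099, 0.5600, 0.5600.
ρ = 1.2881; 1.2881 > 1, so it fails to converge.

1.2881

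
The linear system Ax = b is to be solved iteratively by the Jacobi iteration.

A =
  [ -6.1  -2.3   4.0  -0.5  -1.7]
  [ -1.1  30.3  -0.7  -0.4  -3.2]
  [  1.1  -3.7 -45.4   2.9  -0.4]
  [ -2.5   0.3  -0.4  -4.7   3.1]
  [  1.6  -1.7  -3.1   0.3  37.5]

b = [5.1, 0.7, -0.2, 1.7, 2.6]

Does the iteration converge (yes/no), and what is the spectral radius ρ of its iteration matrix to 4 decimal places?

Diagonal D = diag(-6.1, 30.3, -45.4, -4.7, 37.5); L, U strict lower/upper.
Jacobi: T = -D⁻¹(L+U), T[2,4] = -(-0.4)/(-45.4) = -0.0088; T[2,2] = 0.
  T[0,:] = [+0.0000 -0.3770 +0.6557 -0.0820 -0.2787]
  T[1,:] = [+0.0363 +0.0000 +0.0231 +0.0132 +0.1056]
  T[2,:] = [+0.0242 -0.0815 +0.0000 +0.0639 -0.0088]
  T[3,:] = [-0.5319 +0.0638 -0.0851 +0.0000 +0.6596]
  T[4,:] = [-0.0427 +0.0453 +0.0827 -0.0080 +0.0000]
|eigenvalues of T|: 0.3082, 0.2291, 0.2291, 0.1723, 0.1206.
spectral radius ρ = 0.3082; 0.3082 < 1 ⇒ converges.

yes, ρ = 0.3082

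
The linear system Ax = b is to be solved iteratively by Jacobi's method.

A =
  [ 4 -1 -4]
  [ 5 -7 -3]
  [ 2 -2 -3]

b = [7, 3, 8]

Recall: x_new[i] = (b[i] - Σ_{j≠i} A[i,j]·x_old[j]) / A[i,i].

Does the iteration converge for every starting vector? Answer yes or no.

no

Diagonal D = diag(4, -7, -3); L, U strict lower/upper.
Jacobi: T = -D⁻¹(L+U), T[0,1] = -(-1)/(4) = +0.2500; T[0,0] = 0.
  T[0,:] = [+0.0000, +0.2500, +1.0000]
  T[1,:] = [+0.7143, +0.0000, -0.4286]
  T[2,:] = [+0.6667, -0.6667, +0.0000]
moduli |λ_i(T)| = 1.2523, 0.6613, 0.6613.
ρ(T) = max|λ| = 1.2523; 1.2523 > 1: divergent.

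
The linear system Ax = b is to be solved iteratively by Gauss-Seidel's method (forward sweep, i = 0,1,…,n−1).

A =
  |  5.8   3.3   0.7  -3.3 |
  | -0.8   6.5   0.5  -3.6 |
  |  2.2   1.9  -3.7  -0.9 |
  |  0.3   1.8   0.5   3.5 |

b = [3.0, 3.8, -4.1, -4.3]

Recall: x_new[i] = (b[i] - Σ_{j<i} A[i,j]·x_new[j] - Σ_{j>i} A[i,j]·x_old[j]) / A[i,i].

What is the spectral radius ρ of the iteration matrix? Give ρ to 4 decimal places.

Diagonal D = diag(5.8, 6.5, -3.7, 3.5); L, U strict lower/upper.
Gauss-Seidel: T = -(D+L)⁻¹U, row 0 first, T[0,3] = -(-3.3)/(5.8) = +0.5690; later rows by forward substitution.
  T[0,:] = [+0.0000 -0.5690 -0.1207 +0.5690]
  T[1,:] = [+0.0000 -0.0700 -0.0918 +0.6239]
  T[2,:] = [+0.0000 -0.3743 -0.1189 +0.4154]
  T[3,:] = [+0.0000 +0.1382 +0.0745 -0.4290]
|λ(T)| sorted: 0.7043, 0.0995, 0.0130, 0.0000.
spectral radius ρ = 0.7043; 0.7043 < 1 ⇒ converges.

0.7043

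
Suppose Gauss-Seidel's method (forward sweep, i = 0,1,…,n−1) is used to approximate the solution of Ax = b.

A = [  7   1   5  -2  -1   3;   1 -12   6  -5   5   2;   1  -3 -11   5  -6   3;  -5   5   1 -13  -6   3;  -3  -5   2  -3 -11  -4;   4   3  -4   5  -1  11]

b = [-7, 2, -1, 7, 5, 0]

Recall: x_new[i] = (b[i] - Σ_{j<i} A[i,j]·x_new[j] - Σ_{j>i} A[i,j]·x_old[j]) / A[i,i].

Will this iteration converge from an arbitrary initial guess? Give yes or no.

Split A = D + L + U, D = diag(7, -12, -11, -13, -11, 11).
GS T = -(D+L)⁻¹U: row 0 first, T[0,3] = -(-2)/(7) = +0.2857; later rows by forward substitution.
  T[0,:] = [+0.0000  -0.1429  -0.7143  +0.2857  +0.1429  -0.4286]
  T[1,:] = [+0.0000  -0.0119  +0.4405  -0.3929  +0.4286  +0.1310]
  T[2,:] = [+0.0000  -0.0097  -0.1851  +0.5877  -0.6494  +0.1981]
  T[3,:] = [+0.0000  +0.0496  +0.4299  -0.2158  -0.4016  +0.4612]
  T[4,:] = [+0.0000  +0.0291  -0.1563  +0.2663  -0.2423  -0.3961]
  T[5,:] = [+0.0000  +0.0317  -0.1373  +0.3392  -0.2444  -0.0535]
moduli |λ_i(T)| = 0.8926, 0.4794, 0.2839, 0.1277, 0.1277, 0.0000.
spectral radius ρ = 0.8926; 0.8926 < 1: convergent.

yes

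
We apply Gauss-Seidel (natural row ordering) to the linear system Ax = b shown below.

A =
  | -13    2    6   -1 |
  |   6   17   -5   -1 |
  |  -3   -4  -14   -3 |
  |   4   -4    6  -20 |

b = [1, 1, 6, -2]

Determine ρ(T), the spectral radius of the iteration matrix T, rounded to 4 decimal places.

0.1759

Diagonal D = diag(-13, 17, -14, -20); L, U strict lower/upper.
Gauss-Seidel: T = -(D+L)⁻¹U, row 0 first, T[0,2] = -(6)/(-13) = +0.4615; later rows by forward substitution.
  T[0,:] = [+0.0000 +0.1538 +0.4615 -0.0769]
  T[1,:] = [+0.0000 -0.0543 +0.1312 +0.0860]
  T[2,:] = [+0.0000 -0.0175 -0.1364 -0.2224]
  T[3,:] = [+0.0000 +0.0364 +0.0251 -0.0993]
moduli |λ_i(T)| = 0.1759, 0.1050, 0.1050, 0.0000.
spectral radius ρ = 0.1759; 0.1759 < 1, so it converges for any x₀.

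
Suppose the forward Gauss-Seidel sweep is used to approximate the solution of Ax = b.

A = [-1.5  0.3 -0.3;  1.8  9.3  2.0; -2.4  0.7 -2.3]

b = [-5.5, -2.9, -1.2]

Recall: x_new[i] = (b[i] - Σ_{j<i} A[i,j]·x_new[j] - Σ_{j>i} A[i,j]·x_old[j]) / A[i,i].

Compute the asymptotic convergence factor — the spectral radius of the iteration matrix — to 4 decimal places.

Diagonal D = diag(-1.5, 9.3, -2.3); L, U strict lower/upper.
Gauss-Seidel: T = -(D+L)⁻¹U, row 0 first, T[0,1] = -(0.3)/(-1.5) = +0.2000; later rows by forward substitution.
  T[0,:] = [+0.0000, +0.2000, -0.2000]
  T[1,:] = [+0.0000, -0.0387, -0.1763]
  T[2,:] = [+0.0000, -0.2205, +0.1550]
eigenvalue magnitudes: 0.2778, 0.1615, 0.0000.
spectral radius ρ = 0.2778; 0.2778 < 1, so it converges for any x₀.

0.2778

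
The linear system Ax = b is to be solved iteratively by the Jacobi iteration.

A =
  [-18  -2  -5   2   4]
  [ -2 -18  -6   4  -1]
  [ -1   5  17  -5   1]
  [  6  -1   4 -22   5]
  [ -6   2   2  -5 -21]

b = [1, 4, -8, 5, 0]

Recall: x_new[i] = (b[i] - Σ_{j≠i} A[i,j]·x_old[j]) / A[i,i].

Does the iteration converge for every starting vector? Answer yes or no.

Diagonal D = diag(-18, -18, 17, -22, -21); L, U strict lower/upper.
Jacobi: T = -D⁻¹(L+U), T[4,3] = -(-5)/(-21) = -0.2381; T[4,4] = 0.
  T[0,:] = [+0.0000  -0.1111  -0.2778  +0.1111  +0.2222]
  T[1,:] = [-0.1111  +0.0000  -0.3333  +0.2222  -0.0556]
  T[2,:] = [+0.0588  -0.2941  +0.0000  +0.2941  -0.0588]
  T[3,:] = [+0.2727  -0.0455  +0.1818  +0.0000  +0.2273]
  T[4,:] = [-0.2857  +0.0952  +0.0952  -0.2381  +0.0000]
|roots of det(T-λI)|: 0.5033, 0.3791, 0.3791, 0.2947, 0.0595.
ρ = 0.5033; 0.5033 < 1: convergent.

yes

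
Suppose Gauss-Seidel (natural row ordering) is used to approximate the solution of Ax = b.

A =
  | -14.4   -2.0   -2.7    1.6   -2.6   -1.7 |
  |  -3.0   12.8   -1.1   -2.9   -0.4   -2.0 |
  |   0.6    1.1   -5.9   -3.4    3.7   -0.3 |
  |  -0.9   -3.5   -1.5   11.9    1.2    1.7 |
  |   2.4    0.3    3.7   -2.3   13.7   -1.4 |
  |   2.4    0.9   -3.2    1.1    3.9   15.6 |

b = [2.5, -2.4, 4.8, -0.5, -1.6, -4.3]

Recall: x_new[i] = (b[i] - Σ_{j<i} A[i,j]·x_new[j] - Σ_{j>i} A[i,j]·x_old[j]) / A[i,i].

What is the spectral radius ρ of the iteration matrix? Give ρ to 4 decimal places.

Split A = D + L + U, D = diag(-14.4, 12.8, -5.9, 11.9, 13.7, 15.6).
T_GS = -(D+L)⁻¹U: row 0 first, T[0,4] = -(-2.6)/(-14.4) = -0.1806; later rows by forward substitution.
  T[0,:] = [+0.0000 -0.1389 -0.1875 +0.1111 -0.1806 -0.1181]
  T[1,:] = [+0.0000 -0.0326 +0.0420 +0.2526 -0.0111 +0.1286]
  T[2,:] = [+0.0000 -0.0202 -0.0112 -0.5179 +0.6067 -0.0389]
  T[3,:] = [+0.0000 -0.0226 -0.0032 +0.0174 -0.0413 -0.1189]
  T[4,:] = [+0.0000 +0.0267 +0.0344 +0.1178 -0.1389 +0.1106]
  T[5,:] = [+0.0000 +0.0140 +0.0157 -0.1686 +0.1905 -0.0165]
|λ(T)| sorted: 0.2836, 0.2099, 0.0816, 0.0474, 0.0474, 0.0000.
ρ(T) = max|λ| = 0.2836; 0.2836 < 1 ⇒ converges.

0.2836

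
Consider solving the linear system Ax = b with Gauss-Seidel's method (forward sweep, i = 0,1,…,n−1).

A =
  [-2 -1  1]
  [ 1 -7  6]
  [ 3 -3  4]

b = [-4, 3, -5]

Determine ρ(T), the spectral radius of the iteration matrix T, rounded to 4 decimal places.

Split A = D + L + U, D = diag(-2, -7, 4).
GS T = -(D+L)⁻¹U: row 0 first, T[0,2] = -(1)/(-2) = +0.5000; later rows by forward substitution.
  T[0,:] = [+0.0000 -0.5000 +0.5000]
  T[1,:] = [+0.0000 -0.0714 +0.9286]
  T[2,:] = [+0.0000 +0.3214 +0.3214]
eigenvalue magnitudes: 0.7056, 0.4556, 0.0000.
ρ = 0.7056; 0.7056 < 1 ⇒ converges.

0.7056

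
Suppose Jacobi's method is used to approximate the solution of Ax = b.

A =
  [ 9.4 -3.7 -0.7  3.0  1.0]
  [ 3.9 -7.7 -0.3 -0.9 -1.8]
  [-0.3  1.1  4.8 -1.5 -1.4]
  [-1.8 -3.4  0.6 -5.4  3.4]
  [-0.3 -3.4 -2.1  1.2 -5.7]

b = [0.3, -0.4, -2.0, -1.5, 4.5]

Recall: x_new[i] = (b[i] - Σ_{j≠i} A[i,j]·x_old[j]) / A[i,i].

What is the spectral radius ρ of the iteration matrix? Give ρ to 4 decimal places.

Write A = D+L+U with D = diag(9.4, -7.7, 4.8, -5.4, -5.7).
Jacobi: T = -D⁻¹(L+U), T[3,1] = -(-3.4)/(-5.4) = -0.6296; T[3,3] = 0.
  T[0,:] = [+0.0000 +0.3936 +0.0745 -0.3191 -0.1064]
  T[1,:] = [+0.5065 +0.0000 -0.0390 -0.1169 -0.2338]
  T[2,:] = [+0.0625 -0.2292 +0.0000 +0.3125 +0.2917]
  T[3,:] = [-0.3333 -0.6296 +0.1111 +0.0000 +0.6296]
  T[4,:] = [-0.0526 -0.5965 -0.3684 +0.2105 +0.0000]
|λ(T)| sorted: 0.9120, 0.6279, 0.2975, 0.2441, 0.2441.
ρ = 0.9120; 0.9120 < 1: convergent.

0.9120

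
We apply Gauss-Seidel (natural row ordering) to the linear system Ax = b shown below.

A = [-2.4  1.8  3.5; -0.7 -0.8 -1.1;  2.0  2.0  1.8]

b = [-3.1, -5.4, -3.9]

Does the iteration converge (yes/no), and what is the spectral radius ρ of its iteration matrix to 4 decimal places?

Diagonal D = diag(-2.4, -0.8, 1.8); L, U strict lower/upper.
Gauss-Seidel: T = -(D+L)⁻¹U, row 0 first, T[0,1] = -(1.8)/(-2.4) = +0.7500; later rows by forward substitution.
  T[0,:] = [+0.0000  +0.7500  +1.4583]
  T[1,:] = [+0.0000  -0.6563  -2.6510]
  T[2,:] = [+0.0000  -0.1042  +1.3252]
|eigenvalues of T|: 1.4560, 0.7870, 0.0000.
ρ(T) = max|λ| = 1.4560; 1.4560 > 1 ⇒ diverges.

no, ρ = 1.4560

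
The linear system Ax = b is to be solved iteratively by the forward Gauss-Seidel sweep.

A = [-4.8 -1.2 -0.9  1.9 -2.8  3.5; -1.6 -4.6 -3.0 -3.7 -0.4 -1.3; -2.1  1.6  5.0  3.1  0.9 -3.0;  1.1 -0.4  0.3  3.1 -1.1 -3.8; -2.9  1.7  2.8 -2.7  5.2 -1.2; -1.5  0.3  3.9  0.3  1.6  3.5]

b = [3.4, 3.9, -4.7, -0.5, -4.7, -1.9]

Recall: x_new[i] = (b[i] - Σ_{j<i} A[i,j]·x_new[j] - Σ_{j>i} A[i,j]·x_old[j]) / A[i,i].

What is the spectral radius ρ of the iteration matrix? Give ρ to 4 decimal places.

1.2284

Write A = D+L+U with D = diag(-4.8, -4.6, 5, 3.1, 5.2, 3.5).
Gauss-Seidel: T = -(D+L)⁻¹U, row 0 first, T[0,5] = -(3.5)/(-4.8) = +0.7292; later rows by forward substitution.
  T[0,:] = [+0.0000  -0.2500  -0.1875  +0.3958  -0.5833  +0.7292]
  T[1,:] = [+0.0000  +0.0870  -0.5870  -0.9420  +0.1159  -0.5362]
  T[2,:] = [+0.0000  -0.1328  +0.1091  -0.1523  -0.4621  +1.0778]
  T[3,:] = [+0.0000  +0.1128  -0.0198  -0.2473  +0.6215  +0.7936]
  T[4,:] = [+0.0000  -0.0378  +0.0183  +0.4823  +0.2083  +0.6444]
  T[5,:] = [+0.0000  +0.0410  -0.1583  +0.2208  +0.1065  -1.2052]
|roots of det(T-λI)|: 1.2284, 0.6930, 0.4330, 0.1458, 0.0660, 0.0000.
ρ = 1.2284; 1.2284 > 1, so it fails to converge.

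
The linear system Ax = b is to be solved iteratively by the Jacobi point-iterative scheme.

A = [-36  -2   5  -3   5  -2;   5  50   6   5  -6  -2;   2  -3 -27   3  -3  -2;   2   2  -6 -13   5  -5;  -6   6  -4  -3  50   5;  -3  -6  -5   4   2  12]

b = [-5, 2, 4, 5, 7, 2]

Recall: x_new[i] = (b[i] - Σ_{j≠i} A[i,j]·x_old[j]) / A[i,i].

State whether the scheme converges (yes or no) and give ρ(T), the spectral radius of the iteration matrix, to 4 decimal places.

yes, ρ = 0.4025

Write A = D+L+U with D = diag(-36, 50, -27, -13, 50, 12).
Jacobi: T = -D⁻¹(L+U), T[4,1] = -(6)/(50) = -0.1200; T[4,4] = 0.
  T[0,:] = [+0.0000  -0.0556  +0.1389  -0.0833  +0.1389  -0.0556]
  T[1,:] = [-0.1000  +0.0000  -0.1200  -0.1000  +0.1200  +0.0400]
  T[2,:] = [+0.0741  -0.1111  +0.0000  +0.1111  -0.1111  -0.0741]
  T[3,:] = [+0.1538  +0.1538  -0.4615  +0.0000  +0.3846  -0.3846]
  T[4,:] = [+0.1200  -0.1200  +0.0800  +0.0600  +0.0000  -0.1000]
  T[5,:] = [+0.2500  +0.5000  +0.4167  -0.3333  -0.1667  +0.0000]
moduli |λ_i(T)| = 0.4025, 0.2775, 0.2775, 0.1704, 0.1704, 0.0802.
spectral radius ρ = 0.4025; 0.4025 < 1, so it converges for any x₀.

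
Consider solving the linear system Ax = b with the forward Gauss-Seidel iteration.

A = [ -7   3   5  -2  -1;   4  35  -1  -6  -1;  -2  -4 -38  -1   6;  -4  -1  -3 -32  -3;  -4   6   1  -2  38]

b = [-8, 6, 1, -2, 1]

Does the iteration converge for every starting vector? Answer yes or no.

Write A = D+L+U with D = diag(-7, 35, -38, -32, 38).
GS T = -(D+L)⁻¹U: row 0 first, T[0,2] = -(5)/(-7) = +0.7143; later rows by forward substitution.
  T[0,:] = [+0.0000 +0.4286 +0.7143 -0.2857 -0.1429]
  T[1,:] = [+0.0000 -0.0490 -0.0531 +0.2041 +0.0449]
  T[2,:] = [+0.0000 -0.0174 -0.0320 -0.0328 +0.1607]
  T[3,:] = [+0.0000 -0.0504 -0.0846 +0.0324 -0.0924]
  T[4,:] = [+0.0000 +0.0507 +0.0800 -0.0597 -0.0312]
|roots of det(T-λI)|: 0.1565, 0.0955, 0.0146, 0.0146, 0.0000.
ρ = 0.1565; 0.1565 < 1 ⇒ converges.

yes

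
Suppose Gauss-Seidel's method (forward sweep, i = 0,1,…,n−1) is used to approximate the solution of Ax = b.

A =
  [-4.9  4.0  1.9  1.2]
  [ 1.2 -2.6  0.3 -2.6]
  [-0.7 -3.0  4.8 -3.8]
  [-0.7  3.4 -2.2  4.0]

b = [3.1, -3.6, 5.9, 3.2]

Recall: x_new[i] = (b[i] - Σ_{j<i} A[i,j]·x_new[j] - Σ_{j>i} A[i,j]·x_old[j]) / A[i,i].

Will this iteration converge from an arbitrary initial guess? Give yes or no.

yes

Let D = diag(-4.9, -2.6, 4.8, 4); L, U the strict triangles.
GS T = -(D+L)⁻¹U: row 0 first, T[0,1] = -(4)/(-4.9) = +0.8163; later rows by forward substitution.
  T[0,:] = [+0.0000  +0.8163  +0.3878  +0.2449]
  T[1,:] = [+0.0000  +0.3768  +0.2943  -0.8870]
  T[2,:] = [+0.0000  +0.3545  +0.2405  +0.2730]
  T[3,:] = [+0.0000  +0.0176  -0.0501  +0.9469]
|eigenvalues of T|: 0.9418, 0.5993, 0.0231, 0.0000.
ρ = 0.9418; 0.9418 < 1, so it converges for any x₀.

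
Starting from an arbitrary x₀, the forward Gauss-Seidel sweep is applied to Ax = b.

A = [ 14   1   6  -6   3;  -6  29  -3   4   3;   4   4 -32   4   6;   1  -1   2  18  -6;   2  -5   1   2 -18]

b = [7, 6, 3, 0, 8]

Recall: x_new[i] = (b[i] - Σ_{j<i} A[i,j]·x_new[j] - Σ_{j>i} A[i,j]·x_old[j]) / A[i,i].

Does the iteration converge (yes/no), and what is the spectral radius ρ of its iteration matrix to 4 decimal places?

yes, ρ = 0.1995

Let D = diag(14, 29, -32, 18, -18); L, U the strict triangles.
Gauss-Seidel: T = -(D+L)⁻¹U, row 0 first, T[0,3] = -(-6)/(14) = +0.4286; later rows by forward substitution.
  T[0,:] = [+0.0000 -0.0714 -0.4286 +0.4286 -0.2143]
  T[1,:] = [+0.0000 -0.0148 +0.0148 -0.0493 -0.1478]
  T[2,:] = [+0.0000 -0.0108 -0.0517 +0.1724 +0.1422]
  T[3,:] = [+0.0000 +0.0043 +0.0304 -0.0457 +0.3212]
  T[4,:] = [+0.0000 -0.0039 -0.0512 +0.0658 +0.0608]
|λ(T)| sorted: 0.1995, 0.1002, 0.1002, 0.0171, 0.0000.
ρ(T) = max|λ| = 0.1995; 0.1995 < 1: convergent.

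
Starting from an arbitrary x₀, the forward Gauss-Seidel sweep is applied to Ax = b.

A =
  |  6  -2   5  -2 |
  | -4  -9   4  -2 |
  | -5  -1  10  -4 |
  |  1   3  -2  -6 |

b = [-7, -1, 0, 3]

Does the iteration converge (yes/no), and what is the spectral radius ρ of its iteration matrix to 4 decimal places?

Diagonal D = diag(6, -9, 10, -6); L, U strict lower/upper.
GS T = -(D+L)⁻¹U: row 0 first, T[0,2] = -(5)/(6) = -0.8333; later rows by forward substitution.
  T[0,:] = [+0.0000, +0.3333, -0.8333, +0.3333]
  T[1,:] = [+0.0000, -0.1481, +0.8148, -0.3704]
  T[2,:] = [+0.0000, +0.1519, -0.3352, +0.5296]
  T[3,:] = [+0.0000, -0.0691, +0.3802, -0.3062]
eigenvalue magnitudes: 0.9410, 0.2032, 0.0517, 0.0000.
ρ = 0.9410; 0.9410 < 1, so it converges for any x₀.

yes, ρ = 0.9410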